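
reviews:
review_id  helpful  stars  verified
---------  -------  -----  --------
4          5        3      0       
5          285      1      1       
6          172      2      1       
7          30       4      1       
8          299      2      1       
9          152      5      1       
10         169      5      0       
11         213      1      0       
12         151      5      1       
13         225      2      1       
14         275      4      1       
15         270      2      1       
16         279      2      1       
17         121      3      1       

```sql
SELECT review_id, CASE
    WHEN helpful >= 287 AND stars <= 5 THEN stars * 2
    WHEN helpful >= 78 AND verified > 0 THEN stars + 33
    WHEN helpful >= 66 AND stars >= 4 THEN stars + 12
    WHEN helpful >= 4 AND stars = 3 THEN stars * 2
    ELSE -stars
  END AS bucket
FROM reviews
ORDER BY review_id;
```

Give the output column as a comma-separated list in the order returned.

6, 34, 35, -4, 4, 38, 17, -1, 38, 35, 37, 35, 35, 36

review_id=4: helpful >= 4 AND stars = 3 → 6
review_id=5: helpful >= 78 AND verified > 0 → 34
review_id=6: helpful >= 78 AND verified > 0 → 35
review_id=7: ELSE → -4
review_id=8: helpful >= 287 AND stars <= 5 → 4
review_id=9: helpful >= 78 AND verified > 0 → 38
review_id=10: helpful >= 66 AND stars >= 4 → 17
review_id=11: ELSE → -1
review_id=12: helpful >= 78 AND verified > 0 → 38
review_id=13: helpful >= 78 AND verified > 0 → 35
review_id=14: helpful >= 78 AND verified > 0 → 37
review_id=15: helpful >= 78 AND verified > 0 → 35
review_id=16: helpful >= 78 AND verified > 0 → 35
review_id=17: helpful >= 78 AND verified > 0 → 36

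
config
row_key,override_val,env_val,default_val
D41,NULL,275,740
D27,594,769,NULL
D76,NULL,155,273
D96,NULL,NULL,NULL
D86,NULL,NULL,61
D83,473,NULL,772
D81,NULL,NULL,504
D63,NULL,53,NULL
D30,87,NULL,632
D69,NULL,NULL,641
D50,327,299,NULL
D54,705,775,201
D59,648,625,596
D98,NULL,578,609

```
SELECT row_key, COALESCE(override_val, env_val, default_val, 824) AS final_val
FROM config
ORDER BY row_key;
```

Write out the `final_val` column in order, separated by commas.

594, 87, 275, 327, 705, 648, 53, 641, 155, 504, 473, 61, 824, 578

row_key=D27: override_val=594 → 594
row_key=D30: override_val=87 → 87
row_key=D41: override_val=NULL, env_val=275 → 275
row_key=D50: override_val=327 → 327
row_key=D54: override_val=705 → 705
row_key=D59: override_val=648 → 648
row_key=D63: override_val=NULL, env_val=53 → 53
row_key=D69: override_val=NULL, env_val=NULL, default_val=641 → 641
row_key=D76: override_val=NULL, env_val=155 → 155
row_key=D81: override_val=NULL, env_val=NULL, default_val=504 → 504
row_key=D83: override_val=473 → 473
row_key=D86: override_val=NULL, env_val=NULL, default_val=61 → 61
row_key=D96: override_val=NULL, env_val=NULL, default_val=NULL, → literal 824 → 824
row_key=D98: override_val=NULL, env_val=578 → 578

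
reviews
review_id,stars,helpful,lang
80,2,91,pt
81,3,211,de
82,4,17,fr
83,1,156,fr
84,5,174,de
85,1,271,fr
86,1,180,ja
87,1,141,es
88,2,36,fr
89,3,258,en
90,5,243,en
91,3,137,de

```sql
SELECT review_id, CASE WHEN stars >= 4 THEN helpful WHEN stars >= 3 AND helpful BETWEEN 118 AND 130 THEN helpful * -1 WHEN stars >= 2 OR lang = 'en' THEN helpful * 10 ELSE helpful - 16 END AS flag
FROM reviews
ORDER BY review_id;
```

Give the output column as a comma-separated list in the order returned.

910, 2110, 17, 140, 174, 255, 164, 125, 360, 2580, 243, 1370

review_id=80: stars >= 2 OR lang = 'en' → 910
review_id=81: stars >= 2 OR lang = 'en' → 2110
review_id=82: stars >= 4 → 17
review_id=83: ELSE → 140
review_id=84: stars >= 4 → 174
review_id=85: ELSE → 255
review_id=86: ELSE → 164
review_id=87: ELSE → 125
review_id=88: stars >= 2 OR lang = 'en' → 360
review_id=89: stars >= 2 OR lang = 'en' → 2580
review_id=90: stars >= 4 → 243
review_id=91: stars >= 2 OR lang = 'en' → 1370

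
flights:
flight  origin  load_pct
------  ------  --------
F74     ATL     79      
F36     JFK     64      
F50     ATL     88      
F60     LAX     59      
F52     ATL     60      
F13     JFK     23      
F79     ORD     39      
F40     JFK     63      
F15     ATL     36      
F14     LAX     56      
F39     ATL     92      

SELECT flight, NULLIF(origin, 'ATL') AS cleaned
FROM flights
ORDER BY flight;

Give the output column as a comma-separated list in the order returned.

JFK, LAX, NULL, JFK, NULL, JFK, NULL, NULL, LAX, NULL, ORD

flight=F13: origin=JFK vs ATL: differ → JFK
flight=F14: origin=LAX vs ATL: differ → LAX
flight=F15: origin=ATL vs ATL: equal → NULL
flight=F36: origin=JFK vs ATL: differ → JFK
flight=F39: origin=ATL vs ATL: equal → NULL
flight=F40: origin=JFK vs ATL: differ → JFK
flight=F50: origin=ATL vs ATL: equal → NULL
flight=F52: origin=ATL vs ATL: equal → NULL
flight=F60: origin=LAX vs ATL: differ → LAX
flight=F74: origin=ATL vs ATL: equal → NULL
flight=F79: origin=ORD vs ATL: differ → ORD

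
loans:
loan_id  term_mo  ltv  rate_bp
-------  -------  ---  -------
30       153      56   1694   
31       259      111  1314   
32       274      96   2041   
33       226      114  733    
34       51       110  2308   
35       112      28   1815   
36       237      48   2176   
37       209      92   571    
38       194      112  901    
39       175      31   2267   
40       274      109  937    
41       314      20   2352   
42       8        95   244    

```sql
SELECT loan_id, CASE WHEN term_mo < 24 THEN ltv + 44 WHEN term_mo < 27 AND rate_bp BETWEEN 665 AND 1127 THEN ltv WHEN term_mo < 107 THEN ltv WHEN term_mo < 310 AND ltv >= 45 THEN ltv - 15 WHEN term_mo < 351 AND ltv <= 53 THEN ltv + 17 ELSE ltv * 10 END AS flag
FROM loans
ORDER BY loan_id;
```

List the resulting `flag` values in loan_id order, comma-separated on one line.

loan_id=30: term_mo < 310 AND ltv >= 45 → 41
loan_id=31: term_mo < 310 AND ltv >= 45 → 96
loan_id=32: term_mo < 310 AND ltv >= 45 → 81
loan_id=33: term_mo < 310 AND ltv >= 45 → 99
loan_id=34: term_mo < 107 → 110
loan_id=35: term_mo < 351 AND ltv <= 53 → 45
loan_id=36: term_mo < 310 AND ltv >= 45 → 33
loan_id=37: term_mo < 310 AND ltv >= 45 → 77
loan_id=38: term_mo < 310 AND ltv >= 45 → 97
loan_id=39: term_mo < 351 AND ltv <= 53 → 48
loan_id=40: term_mo < 310 AND ltv >= 45 → 94
loan_id=41: term_mo < 351 AND ltv <= 53 → 37
loan_id=42: term_mo < 24 → 139

41, 96, 81, 99, 110, 45, 33, 77, 97, 48, 94, 37, 139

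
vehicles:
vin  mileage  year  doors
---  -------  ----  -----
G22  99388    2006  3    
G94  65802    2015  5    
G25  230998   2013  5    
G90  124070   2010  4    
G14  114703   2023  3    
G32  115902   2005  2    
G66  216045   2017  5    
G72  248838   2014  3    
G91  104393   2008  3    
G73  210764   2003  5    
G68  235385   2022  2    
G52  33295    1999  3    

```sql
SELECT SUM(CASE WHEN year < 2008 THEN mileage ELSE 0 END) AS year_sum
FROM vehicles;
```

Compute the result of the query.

459349

vin=G22: ✓ → 99388
vin=G94: ✗
vin=G25: ✗
vin=G90: ✗
vin=G14: ✗
vin=G32: ✓ → 115902
vin=G66: ✗
vin=G72: ✗
vin=G91: ✗
vin=G73: ✓ → 210764
vin=G68: ✗
vin=G52: ✓ → 33295
year_sum = 99388 + 115902 + 210764 + 33295 = 459349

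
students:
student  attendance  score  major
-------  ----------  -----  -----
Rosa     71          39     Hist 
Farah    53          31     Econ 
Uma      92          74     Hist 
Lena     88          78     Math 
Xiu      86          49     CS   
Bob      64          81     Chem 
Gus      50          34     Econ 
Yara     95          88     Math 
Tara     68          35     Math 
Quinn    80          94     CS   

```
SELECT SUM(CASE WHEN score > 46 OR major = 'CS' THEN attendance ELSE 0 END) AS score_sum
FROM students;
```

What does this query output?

student=Rosa: ✗
student=Farah: ✗
student=Uma: ✓ → 92
student=Lena: ✓ → 88
student=Xiu: ✓ → 86
student=Bob: ✓ → 64
student=Gus: ✗
student=Yara: ✓ → 95
student=Tara: ✗
student=Quinn: ✓ → 80
score_sum = 92 + 88 + 86 + 64 + 95 + 80 = 505

505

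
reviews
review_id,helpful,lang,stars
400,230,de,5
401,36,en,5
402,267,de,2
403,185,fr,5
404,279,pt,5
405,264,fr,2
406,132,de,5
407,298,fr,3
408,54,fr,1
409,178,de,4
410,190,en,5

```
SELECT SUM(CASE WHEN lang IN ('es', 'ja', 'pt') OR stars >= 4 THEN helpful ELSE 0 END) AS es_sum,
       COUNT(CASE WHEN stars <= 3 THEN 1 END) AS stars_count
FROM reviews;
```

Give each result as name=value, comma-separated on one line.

[es_sum: lang IN ('es', 'ja', 'pt') OR stars >= 4]
review_id=400: ✓ → 230
review_id=401: ✓ → 36
review_id=402: ✗
review_id=403: ✓ → 185
review_id=404: ✓ → 279
review_id=405: ✗
review_id=406: ✓ → 132
review_id=407: ✗
review_id=408: ✗
review_id=409: ✓ → 178
review_id=410: ✓ → 190
es_sum = 230 + 36 + 185 + 279 + 132 + 178 + 190 = 1230
—
[stars_count: stars <= 3]
review_id=400: ✗
review_id=401: ✗
review_id=402: ✓ → 1
review_id=403: ✗
review_id=404: ✗
review_id=405: ✓ → 1
review_id=406: ✗
review_id=407: ✓ → 1
review_id=408: ✓ → 1
review_id=409: ✗
review_id=410: ✗
stars_count = COUNT(1, 1, 1, 1) = 4

es_sum=1230, stars_count=4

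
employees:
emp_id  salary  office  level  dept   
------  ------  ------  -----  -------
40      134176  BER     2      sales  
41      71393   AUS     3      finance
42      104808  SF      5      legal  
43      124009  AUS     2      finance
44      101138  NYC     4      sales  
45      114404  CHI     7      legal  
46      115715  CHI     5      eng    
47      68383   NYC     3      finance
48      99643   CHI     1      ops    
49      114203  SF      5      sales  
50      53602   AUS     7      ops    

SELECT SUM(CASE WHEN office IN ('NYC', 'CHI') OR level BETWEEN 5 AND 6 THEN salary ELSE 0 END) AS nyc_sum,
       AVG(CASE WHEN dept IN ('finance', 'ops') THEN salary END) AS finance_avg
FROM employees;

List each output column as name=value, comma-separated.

[nyc_sum: office IN ('NYC', 'CHI') OR level BETWEEN 5 AND 6]
emp_id=40: ✗
emp_id=41: ✗
emp_id=42: ✓ → 104808
emp_id=43: ✗
emp_id=44: ✓ → 101138
emp_id=45: ✓ → 114404
emp_id=46: ✓ → 115715
emp_id=47: ✓ → 68383
emp_id=48: ✓ → 99643
emp_id=49: ✓ → 114203
emp_id=50: ✗
nyc_sum = 104808 + 101138 + 114404 + 115715 + 68383 + 99643 + 114203 = 718294
—
[finance_avg: dept IN ('finance', 'ops')]
emp_id=40: ✗
emp_id=41: ✓ → 71393
emp_id=42: ✗
emp_id=43: ✓ → 124009
emp_id=44: ✗
emp_id=45: ✗
emp_id=46: ✗
emp_id=47: ✓ → 68383
emp_id=48: ✓ → 99643
emp_id=49: ✗
emp_id=50: ✓ → 53602
finance_avg = (71393 + 124009 + 68383 + 99643 + 53602) / 5 = 83406

nyc_sum=718294, finance_avg=83406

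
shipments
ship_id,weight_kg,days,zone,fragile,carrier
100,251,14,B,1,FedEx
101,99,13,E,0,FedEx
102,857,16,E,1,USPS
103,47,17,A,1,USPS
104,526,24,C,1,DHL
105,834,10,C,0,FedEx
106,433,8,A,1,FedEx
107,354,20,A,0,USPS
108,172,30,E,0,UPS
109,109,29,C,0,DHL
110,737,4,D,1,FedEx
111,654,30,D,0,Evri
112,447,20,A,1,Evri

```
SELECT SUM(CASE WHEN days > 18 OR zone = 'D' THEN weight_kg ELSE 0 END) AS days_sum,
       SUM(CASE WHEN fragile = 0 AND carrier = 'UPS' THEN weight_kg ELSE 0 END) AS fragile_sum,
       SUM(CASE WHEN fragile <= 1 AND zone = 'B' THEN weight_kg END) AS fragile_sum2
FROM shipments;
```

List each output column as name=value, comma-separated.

days_sum=2999, fragile_sum=172, fragile_sum2=251

[days_sum: days > 18 OR zone = 'D']
ship_id=100: ✗
ship_id=101: ✗
ship_id=102: ✗
ship_id=103: ✗
ship_id=104: ✓ → 526
ship_id=105: ✗
ship_id=106: ✗
ship_id=107: ✓ → 354
ship_id=108: ✓ → 172
ship_id=109: ✓ → 109
ship_id=110: ✓ → 737
ship_id=111: ✓ → 654
ship_id=112: ✓ → 447
days_sum = 526 + 354 + 172 + 109 + 737 + 654 + 447 = 2999
—
[fragile_sum: fragile = 0 AND carrier = 'UPS']
ship_id=100: ✗
ship_id=101: ✗
ship_id=102: ✗
ship_id=103: ✗
ship_id=104: ✗
ship_id=105: ✗
ship_id=106: ✗
ship_id=107: ✗
ship_id=108: ✓ → 172
ship_id=109: ✗
ship_id=110: ✗
ship_id=111: ✗
ship_id=112: ✗
fragile_sum = 172
—
[fragile_sum2: fragile <= 1 AND zone = 'B']
ship_id=100: ✓ → 251
ship_id=101: ✗
ship_id=102: ✗
ship_id=103: ✗
ship_id=104: ✗
ship_id=105: ✗
ship_id=106: ✗
ship_id=107: ✗
ship_id=108: ✗
ship_id=109: ✗
ship_id=110: ✗
ship_id=111: ✗
ship_id=112: ✗
fragile_sum2 = 251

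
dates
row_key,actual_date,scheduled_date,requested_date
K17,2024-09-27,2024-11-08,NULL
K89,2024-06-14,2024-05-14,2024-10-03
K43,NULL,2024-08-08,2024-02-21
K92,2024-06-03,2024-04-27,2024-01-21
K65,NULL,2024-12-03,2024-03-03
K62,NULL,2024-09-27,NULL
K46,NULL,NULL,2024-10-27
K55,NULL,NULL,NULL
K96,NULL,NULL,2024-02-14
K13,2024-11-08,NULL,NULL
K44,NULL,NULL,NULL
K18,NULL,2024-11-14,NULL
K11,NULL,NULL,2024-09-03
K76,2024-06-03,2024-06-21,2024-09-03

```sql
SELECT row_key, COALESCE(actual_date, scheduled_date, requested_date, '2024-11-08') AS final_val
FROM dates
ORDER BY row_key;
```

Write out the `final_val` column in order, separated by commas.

2024-09-03, 2024-11-08, 2024-09-27, 2024-11-14, 2024-08-08, 2024-11-08, 2024-10-27, 2024-11-08, 2024-09-27, 2024-12-03, 2024-06-03, 2024-06-14, 2024-06-03, 2024-02-14

row_key=K11: actual_date=NULL, scheduled_date=NULL, requested_date=2024-09-03 → 2024-09-03
row_key=K13: actual_date=2024-11-08 → 2024-11-08
row_key=K17: actual_date=2024-09-27 → 2024-09-27
row_key=K18: actual_date=NULL, scheduled_date=2024-11-14 → 2024-11-14
row_key=K43: actual_date=NULL, scheduled_date=2024-08-08 → 2024-08-08
row_key=K44: actual_date=NULL, scheduled_date=NULL, requested_date=NULL, → literal 2024-11-08 → 2024-11-08
row_key=K46: actual_date=NULL, scheduled_date=NULL, requested_date=2024-10-27 → 2024-10-27
row_key=K55: actual_date=NULL, scheduled_date=NULL, requested_date=NULL, → literal 2024-11-08 → 2024-11-08
row_key=K62: actual_date=NULL, scheduled_date=2024-09-27 → 2024-09-27
row_key=K65: actual_date=NULL, scheduled_date=2024-12-03 → 2024-12-03
row_key=K76: actual_date=2024-06-03 → 2024-06-03
row_key=K89: actual_date=2024-06-14 → 2024-06-14
row_key=K92: actual_date=2024-06-03 → 2024-06-03
row_key=K96: actual_date=NULL, scheduled_date=NULL, requested_date=2024-02-14 → 2024-02-14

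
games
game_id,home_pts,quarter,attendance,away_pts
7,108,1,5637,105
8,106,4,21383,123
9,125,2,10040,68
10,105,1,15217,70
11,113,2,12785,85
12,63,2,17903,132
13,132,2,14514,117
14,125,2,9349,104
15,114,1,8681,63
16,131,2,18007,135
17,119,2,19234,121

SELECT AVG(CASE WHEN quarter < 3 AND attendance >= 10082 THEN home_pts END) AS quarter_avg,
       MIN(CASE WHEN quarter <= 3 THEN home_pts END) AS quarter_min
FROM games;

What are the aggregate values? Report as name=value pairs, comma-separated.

quarter_avg=110.5, quarter_min=63

[quarter_avg: quarter < 3 AND attendance >= 10082]
game_id=7: ✗
game_id=8: ✗
game_id=9: ✗
game_id=10: ✓ → 105
game_id=11: ✓ → 113
game_id=12: ✓ → 63
game_id=13: ✓ → 132
game_id=14: ✗
game_id=15: ✗
game_id=16: ✓ → 131
game_id=17: ✓ → 119
quarter_avg = (105 + 113 + 63 + 132 + 131 + 119) / 6 = 110.5
—
[quarter_min: quarter <= 3]
game_id=7: ✓ → 108
game_id=8: ✗
game_id=9: ✓ → 125
game_id=10: ✓ → 105
game_id=11: ✓ → 113
game_id=12: ✓ → 63
game_id=13: ✓ → 132
game_id=14: ✓ → 125
game_id=15: ✓ → 114
game_id=16: ✓ → 131
game_id=17: ✓ → 119
quarter_min = MIN(108, 125, 105, 113, 63, 132, 125, 114, 131, 119) = 63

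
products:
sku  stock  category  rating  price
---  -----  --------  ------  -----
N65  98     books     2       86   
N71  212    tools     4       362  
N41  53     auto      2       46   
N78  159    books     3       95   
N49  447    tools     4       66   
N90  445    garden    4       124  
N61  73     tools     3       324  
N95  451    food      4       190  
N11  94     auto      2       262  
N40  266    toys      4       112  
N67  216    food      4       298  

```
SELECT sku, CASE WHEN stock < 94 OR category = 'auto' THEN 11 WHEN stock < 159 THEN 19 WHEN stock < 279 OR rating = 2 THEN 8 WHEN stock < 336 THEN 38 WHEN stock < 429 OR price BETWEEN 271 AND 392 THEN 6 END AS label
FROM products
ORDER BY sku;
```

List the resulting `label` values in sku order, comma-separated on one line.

11, 8, 11, NULL, 11, 19, 8, 8, 8, NULL, NULL

sku=N11: stock < 94 OR category = 'auto' → 11
sku=N40: stock < 279 OR rating = 2 → 8
sku=N41: stock < 94 OR category = 'auto' → 11
sku=N49: (no match → NULL) → NULL
sku=N61: stock < 94 OR category = 'auto' → 11
sku=N65: stock < 159 → 19
sku=N67: stock < 279 OR rating = 2 → 8
sku=N71: stock < 279 OR rating = 2 → 8
sku=N78: stock < 279 OR rating = 2 → 8
sku=N90: (no match → NULL) → NULL
sku=N95: (no match → NULL) → NULL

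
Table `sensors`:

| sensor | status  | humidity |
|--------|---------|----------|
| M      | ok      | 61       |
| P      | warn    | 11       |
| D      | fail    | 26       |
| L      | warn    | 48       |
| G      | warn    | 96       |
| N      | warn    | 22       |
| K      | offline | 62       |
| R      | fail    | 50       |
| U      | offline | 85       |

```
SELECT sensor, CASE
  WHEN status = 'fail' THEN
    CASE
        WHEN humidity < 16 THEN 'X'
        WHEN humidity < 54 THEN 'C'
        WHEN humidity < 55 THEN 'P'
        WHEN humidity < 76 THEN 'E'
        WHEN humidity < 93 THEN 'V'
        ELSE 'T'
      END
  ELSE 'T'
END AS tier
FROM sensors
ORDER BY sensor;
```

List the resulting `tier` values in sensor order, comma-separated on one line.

C, T, T, T, T, T, T, C, T

sensor=D: status='fail' → inner[humidity < 54] → C
sensor=G: status='warn' → outer ELSE → T
sensor=K: status='offline' → outer ELSE → T
sensor=L: status='warn' → outer ELSE → T
sensor=M: status='ok' → outer ELSE → T
sensor=N: status='warn' → outer ELSE → T
sensor=P: status='warn' → outer ELSE → T
sensor=R: status='fail' → inner[humidity < 54] → C
sensor=U: status='offline' → outer ELSE → T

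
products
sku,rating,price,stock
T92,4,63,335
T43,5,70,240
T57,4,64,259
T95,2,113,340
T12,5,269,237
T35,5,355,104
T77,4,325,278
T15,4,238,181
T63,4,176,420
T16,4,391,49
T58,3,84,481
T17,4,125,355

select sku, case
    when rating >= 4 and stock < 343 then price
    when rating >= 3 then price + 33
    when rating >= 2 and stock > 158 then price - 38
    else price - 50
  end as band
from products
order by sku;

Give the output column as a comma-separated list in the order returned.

269, 238, 391, 158, 355, 70, 64, 117, 209, 325, 63, 75

sku=T12: rating >= 4 and stock < 343 → 269
sku=T15: rating >= 4 and stock < 343 → 238
sku=T16: rating >= 4 and stock < 343 → 391
sku=T17: rating >= 3 → 158
sku=T35: rating >= 4 and stock < 343 → 355
sku=T43: rating >= 4 and stock < 343 → 70
sku=T57: rating >= 4 and stock < 343 → 64
sku=T58: rating >= 3 → 117
sku=T63: rating >= 3 → 209
sku=T77: rating >= 4 and stock < 343 → 325
sku=T92: rating >= 4 and stock < 343 → 63
sku=T95: rating >= 2 and stock > 158 → 75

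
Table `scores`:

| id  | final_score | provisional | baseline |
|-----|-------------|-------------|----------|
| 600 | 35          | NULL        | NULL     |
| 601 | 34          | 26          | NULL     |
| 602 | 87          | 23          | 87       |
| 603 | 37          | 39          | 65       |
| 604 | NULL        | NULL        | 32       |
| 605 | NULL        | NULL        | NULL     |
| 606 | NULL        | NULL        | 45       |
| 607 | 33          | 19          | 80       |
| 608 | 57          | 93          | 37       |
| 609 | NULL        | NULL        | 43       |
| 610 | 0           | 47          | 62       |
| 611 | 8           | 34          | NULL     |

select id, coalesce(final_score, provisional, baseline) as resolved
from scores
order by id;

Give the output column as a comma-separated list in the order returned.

id=600: final_score=35 → 35
id=601: final_score=34 → 34
id=602: final_score=87 → 87
id=603: final_score=37 → 37
id=604: final_score=NULL, provisional=NULL, baseline=32 → 32
id=605: final_score=NULL, provisional=NULL, baseline=NULL (all NULL) → NULL
id=606: final_score=NULL, provisional=NULL, baseline=45 → 45
id=607: final_score=33 → 33
id=608: final_score=57 → 57
id=609: final_score=NULL, provisional=NULL, baseline=43 → 43
id=610: final_score=0 → 0
id=611: final_score=8 → 8

35, 34, 87, 37, 32, NULL, 45, 33, 57, 43, 0, 8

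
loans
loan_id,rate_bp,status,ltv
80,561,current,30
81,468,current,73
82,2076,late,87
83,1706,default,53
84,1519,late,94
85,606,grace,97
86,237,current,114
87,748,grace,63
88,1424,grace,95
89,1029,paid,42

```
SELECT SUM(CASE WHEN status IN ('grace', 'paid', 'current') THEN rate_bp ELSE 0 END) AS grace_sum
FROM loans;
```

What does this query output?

5073

loan_id=80: ✓ → 561
loan_id=81: ✓ → 468
loan_id=82: ✗
loan_id=83: ✗
loan_id=84: ✗
loan_id=85: ✓ → 606
loan_id=86: ✓ → 237
loan_id=87: ✓ → 748
loan_id=88: ✓ → 1424
loan_id=89: ✓ → 1029
grace_sum = 561 + 468 + 606 + 237 + 748 + 1424 + 1029 = 5073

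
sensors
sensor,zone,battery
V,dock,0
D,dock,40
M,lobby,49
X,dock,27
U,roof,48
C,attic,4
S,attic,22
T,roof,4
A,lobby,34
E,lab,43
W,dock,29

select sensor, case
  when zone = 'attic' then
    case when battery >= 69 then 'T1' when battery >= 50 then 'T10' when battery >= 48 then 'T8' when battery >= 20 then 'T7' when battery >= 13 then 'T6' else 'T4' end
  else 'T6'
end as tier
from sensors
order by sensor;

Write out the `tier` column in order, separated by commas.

T6, T4, T6, T6, T6, T7, T6, T6, T6, T6, T6

sensor=A: zone='lobby' → outer ELSE → T6
sensor=C: zone='attic' → inner[ELSE] → T4
sensor=D: zone='dock' → outer ELSE → T6
sensor=E: zone='lab' → outer ELSE → T6
sensor=M: zone='lobby' → outer ELSE → T6
sensor=S: zone='attic' → inner[battery >= 20] → T7
sensor=T: zone='roof' → outer ELSE → T6
sensor=U: zone='roof' → outer ELSE → T6
sensor=V: zone='dock' → outer ELSE → T6
sensor=W: zone='dock' → outer ELSE → T6
sensor=X: zone='dock' → outer ELSE → T6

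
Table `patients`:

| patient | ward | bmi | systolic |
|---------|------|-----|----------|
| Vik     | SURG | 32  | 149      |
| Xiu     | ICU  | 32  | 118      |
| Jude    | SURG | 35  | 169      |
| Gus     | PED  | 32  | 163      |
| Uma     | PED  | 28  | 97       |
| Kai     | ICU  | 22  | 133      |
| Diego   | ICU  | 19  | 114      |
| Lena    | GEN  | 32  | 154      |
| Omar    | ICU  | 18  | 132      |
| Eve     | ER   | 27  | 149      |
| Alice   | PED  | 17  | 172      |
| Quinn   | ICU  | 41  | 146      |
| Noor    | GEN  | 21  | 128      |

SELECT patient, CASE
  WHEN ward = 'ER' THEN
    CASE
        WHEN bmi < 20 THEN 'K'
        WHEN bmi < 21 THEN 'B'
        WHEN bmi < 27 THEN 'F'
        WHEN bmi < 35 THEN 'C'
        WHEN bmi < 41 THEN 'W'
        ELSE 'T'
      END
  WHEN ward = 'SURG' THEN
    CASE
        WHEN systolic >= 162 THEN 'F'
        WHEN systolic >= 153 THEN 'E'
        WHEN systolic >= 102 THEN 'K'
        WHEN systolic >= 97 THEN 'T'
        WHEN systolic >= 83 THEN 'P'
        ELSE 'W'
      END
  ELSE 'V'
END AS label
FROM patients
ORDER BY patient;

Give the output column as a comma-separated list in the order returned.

patient=Alice: ward='PED' → outer ELSE → V
patient=Diego: ward='ICU' → outer ELSE → V
patient=Eve: ward='ER' → inner[bmi < 35] → C
patient=Gus: ward='PED' → outer ELSE → V
patient=Jude: ward='SURG' → inner[systolic >= 162] → F
patient=Kai: ward='ICU' → outer ELSE → V
patient=Lena: ward='GEN' → outer ELSE → V
patient=Noor: ward='GEN' → outer ELSE → V
patient=Omar: ward='ICU' → outer ELSE → V
patient=Quinn: ward='ICU' → outer ELSE → V
patient=Uma: ward='PED' → outer ELSE → V
patient=Vik: ward='SURG' → inner[systolic >= 102] → K
patient=Xiu: ward='ICU' → outer ELSE → V

V, V, C, V, F, V, V, V, V, V, V, K, V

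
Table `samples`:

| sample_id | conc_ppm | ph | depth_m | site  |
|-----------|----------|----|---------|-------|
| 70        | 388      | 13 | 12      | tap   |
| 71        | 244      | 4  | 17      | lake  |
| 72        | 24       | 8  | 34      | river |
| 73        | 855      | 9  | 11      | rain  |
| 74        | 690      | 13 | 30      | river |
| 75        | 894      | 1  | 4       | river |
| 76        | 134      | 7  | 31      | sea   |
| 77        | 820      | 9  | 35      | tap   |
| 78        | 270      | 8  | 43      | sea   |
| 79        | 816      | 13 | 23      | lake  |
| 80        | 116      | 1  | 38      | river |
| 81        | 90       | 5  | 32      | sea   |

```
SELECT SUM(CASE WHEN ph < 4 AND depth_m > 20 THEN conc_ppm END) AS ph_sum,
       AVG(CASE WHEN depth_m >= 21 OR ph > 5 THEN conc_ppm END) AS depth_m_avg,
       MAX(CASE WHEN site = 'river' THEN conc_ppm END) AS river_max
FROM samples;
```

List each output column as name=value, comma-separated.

[ph_sum: ph < 4 AND depth_m > 20]
sample_id=70: ✗
sample_id=71: ✗
sample_id=72: ✗
sample_id=73: ✗
sample_id=74: ✗
sample_id=75: ✗
sample_id=76: ✗
sample_id=77: ✗
sample_id=78: ✗
sample_id=79: ✗
sample_id=80: ✓ → 116
sample_id=81: ✗
ph_sum = 116
—
[depth_m_avg: depth_m >= 21 OR ph > 5]
sample_id=70: ✓ → 388
sample_id=71: ✗
sample_id=72: ✓ → 24
sample_id=73: ✓ → 855
sample_id=74: ✓ → 690
sample_id=75: ✗
sample_id=76: ✓ → 134
sample_id=77: ✓ → 820
sample_id=78: ✓ → 270
sample_id=79: ✓ → 816
sample_id=80: ✓ → 116
sample_id=81: ✓ → 90
depth_m_avg = (388 + 24 + 855 + 690 + 134 + 820 + 270 + 816 + 116 + 90) / 10 = 420.3
—
[river_max: site = 'river']
sample_id=70: ✗
sample_id=71: ✗
sample_id=72: ✓ → 24
sample_id=73: ✗
sample_id=74: ✓ → 690
sample_id=75: ✓ → 894
sample_id=76: ✗
sample_id=77: ✗
sample_id=78: ✗
sample_id=79: ✗
sample_id=80: ✓ → 116
sample_id=81: ✗
river_max = MAX(24, 690, 894, 116) = 894

ph_sum=116, depth_m_avg=420.3, river_max=894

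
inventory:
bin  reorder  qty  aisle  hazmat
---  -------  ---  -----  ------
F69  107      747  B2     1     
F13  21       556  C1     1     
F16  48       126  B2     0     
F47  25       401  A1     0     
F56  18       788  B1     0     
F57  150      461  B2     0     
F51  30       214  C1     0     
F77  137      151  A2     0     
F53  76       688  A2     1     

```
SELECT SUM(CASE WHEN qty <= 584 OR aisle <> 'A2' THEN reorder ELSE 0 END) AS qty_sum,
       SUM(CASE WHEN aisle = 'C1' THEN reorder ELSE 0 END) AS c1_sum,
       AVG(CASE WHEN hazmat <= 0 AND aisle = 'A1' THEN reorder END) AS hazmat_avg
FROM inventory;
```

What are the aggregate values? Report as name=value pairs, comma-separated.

qty_sum=536, c1_sum=51, hazmat_avg=25

[qty_sum: qty <= 584 OR aisle <> 'A2']
bin=F69: ✓ → 107
bin=F13: ✓ → 21
bin=F16: ✓ → 48
bin=F47: ✓ → 25
bin=F56: ✓ → 18
bin=F57: ✓ → 150
bin=F51: ✓ → 30
bin=F77: ✓ → 137
bin=F53: ✗
qty_sum = 107 + 21 + 48 + 25 + 18 + 150 + 30 + 137 = 536
—
[c1_sum: aisle = 'C1']
bin=F69: ✗
bin=F13: ✓ → 21
bin=F16: ✗
bin=F47: ✗
bin=F56: ✗
bin=F57: ✗
bin=F51: ✓ → 30
bin=F77: ✗
bin=F53: ✗
c1_sum = 21 + 30 = 51
—
[hazmat_avg: hazmat <= 0 AND aisle = 'A1']
bin=F69: ✗
bin=F13: ✗
bin=F16: ✗
bin=F47: ✓ → 25
bin=F56: ✗
bin=F57: ✗
bin=F51: ✗
bin=F77: ✗
bin=F53: ✗
hazmat_avg = 25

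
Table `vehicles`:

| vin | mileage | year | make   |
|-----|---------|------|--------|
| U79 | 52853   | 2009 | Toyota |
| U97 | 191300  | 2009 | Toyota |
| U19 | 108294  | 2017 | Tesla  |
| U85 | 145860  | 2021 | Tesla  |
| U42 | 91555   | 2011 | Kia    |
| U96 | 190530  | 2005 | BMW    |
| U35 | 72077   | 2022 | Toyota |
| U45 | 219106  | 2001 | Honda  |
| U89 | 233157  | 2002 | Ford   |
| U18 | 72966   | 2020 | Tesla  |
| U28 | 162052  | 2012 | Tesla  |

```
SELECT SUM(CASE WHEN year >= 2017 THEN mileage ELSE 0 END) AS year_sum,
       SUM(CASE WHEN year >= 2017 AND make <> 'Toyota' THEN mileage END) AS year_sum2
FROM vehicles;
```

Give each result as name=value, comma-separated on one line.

[year_sum: year >= 2017]
vin=U79: ✗
vin=U97: ✗
vin=U19: ✓ → 108294
vin=U85: ✓ → 145860
vin=U42: ✗
vin=U96: ✗
vin=U35: ✓ → 72077
vin=U45: ✗
vin=U89: ✗
vin=U18: ✓ → 72966
vin=U28: ✗
year_sum = 108294 + 145860 + 72077 + 72966 = 399197
—
[year_sum2: year >= 2017 AND make <> 'Toyota']
vin=U79: ✗
vin=U97: ✗
vin=U19: ✓ → 108294
vin=U85: ✓ → 145860
vin=U42: ✗
vin=U96: ✗
vin=U35: ✗
vin=U45: ✗
vin=U89: ✗
vin=U18: ✓ → 72966
vin=U28: ✗
year_sum2 = 108294 + 145860 + 72966 = 327120

year_sum=399197, year_sum2=327120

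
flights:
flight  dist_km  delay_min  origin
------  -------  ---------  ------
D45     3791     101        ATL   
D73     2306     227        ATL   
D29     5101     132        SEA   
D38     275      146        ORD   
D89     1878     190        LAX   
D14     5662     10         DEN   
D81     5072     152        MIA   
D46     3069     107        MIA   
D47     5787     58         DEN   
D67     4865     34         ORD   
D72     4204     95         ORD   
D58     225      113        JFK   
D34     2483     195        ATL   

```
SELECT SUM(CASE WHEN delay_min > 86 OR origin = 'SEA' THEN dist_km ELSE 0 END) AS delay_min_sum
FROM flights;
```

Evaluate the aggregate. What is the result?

28404

flight=D45: ✓ → 3791
flight=D73: ✓ → 2306
flight=D29: ✓ → 5101
flight=D38: ✓ → 275
flight=D89: ✓ → 1878
flight=D14: ✗
flight=D81: ✓ → 5072
flight=D46: ✓ → 3069
flight=D47: ✗
flight=D67: ✗
flight=D72: ✓ → 4204
flight=D58: ✓ → 225
flight=D34: ✓ → 2483
delay_min_sum = 3791 + 2306 + 5101 + 275 + 1878 + 5072 + 3069 + 4204 + 225 + 2483 = 28404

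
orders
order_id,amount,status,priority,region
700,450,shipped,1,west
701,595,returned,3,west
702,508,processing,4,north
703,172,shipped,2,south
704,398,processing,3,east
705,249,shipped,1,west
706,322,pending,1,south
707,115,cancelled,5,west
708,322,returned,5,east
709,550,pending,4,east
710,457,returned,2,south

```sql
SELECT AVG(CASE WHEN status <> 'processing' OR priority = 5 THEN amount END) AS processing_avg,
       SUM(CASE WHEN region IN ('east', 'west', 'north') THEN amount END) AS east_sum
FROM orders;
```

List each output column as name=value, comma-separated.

[processing_avg: status <> 'processing' OR priority = 5]
order_id=700: ✓ → 450
order_id=701: ✓ → 595
order_id=702: ✗
order_id=703: ✓ → 172
order_id=704: ✗
order_id=705: ✓ → 249
order_id=706: ✓ → 322
order_id=707: ✓ → 115
order_id=708: ✓ → 322
order_id=709: ✓ → 550
order_id=710: ✓ → 457
processing_avg = (450 + 595 + 172 + 249 + 322 + 115 + 322 + 550 + 457) / 9 = 359.1111111111
—
[east_sum: region IN ('east', 'west', 'north')]
order_id=700: ✓ → 450
order_id=701: ✓ → 595
order_id=702: ✓ → 508
order_id=703: ✗
order_id=704: ✓ → 398
order_id=705: ✓ → 249
order_id=706: ✗
order_id=707: ✓ → 115
order_id=708: ✓ → 322
order_id=709: ✓ → 550
order_id=710: ✗
east_sum = 450 + 595 + 508 + 398 + 249 + 115 + 322 + 550 = 3187

processing_avg=359.1111111111, east_sum=3187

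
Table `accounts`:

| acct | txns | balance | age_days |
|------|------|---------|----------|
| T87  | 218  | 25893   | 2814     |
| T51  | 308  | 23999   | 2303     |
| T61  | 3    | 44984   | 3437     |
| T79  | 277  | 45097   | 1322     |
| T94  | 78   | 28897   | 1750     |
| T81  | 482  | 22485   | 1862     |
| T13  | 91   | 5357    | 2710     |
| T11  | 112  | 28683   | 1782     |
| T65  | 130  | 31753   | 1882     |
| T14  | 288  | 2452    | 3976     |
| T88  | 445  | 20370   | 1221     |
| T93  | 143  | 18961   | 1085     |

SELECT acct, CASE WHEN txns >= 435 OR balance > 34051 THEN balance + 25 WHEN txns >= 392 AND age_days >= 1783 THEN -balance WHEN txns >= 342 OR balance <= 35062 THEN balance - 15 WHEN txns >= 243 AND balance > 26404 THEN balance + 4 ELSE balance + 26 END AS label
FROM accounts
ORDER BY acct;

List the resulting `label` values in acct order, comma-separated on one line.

acct=T11: txns >= 342 OR balance <= 35062 → 28668
acct=T13: txns >= 342 OR balance <= 35062 → 5342
acct=T14: txns >= 342 OR balance <= 35062 → 2437
acct=T51: txns >= 342 OR balance <= 35062 → 23984
acct=T61: txns >= 435 OR balance > 34051 → 45009
acct=T65: txns >= 342 OR balance <= 35062 → 31738
acct=T79: txns >= 435 OR balance > 34051 → 45122
acct=T81: txns >= 435 OR balance > 34051 → 22510
acct=T87: txns >= 342 OR balance <= 35062 → 25878
acct=T88: txns >= 435 OR balance > 34051 → 20395
acct=T93: txns >= 342 OR balance <= 35062 → 18946
acct=T94: txns >= 342 OR balance <= 35062 → 28882

28668, 5342, 2437, 23984, 45009, 31738, 45122, 22510, 25878, 20395, 18946, 28882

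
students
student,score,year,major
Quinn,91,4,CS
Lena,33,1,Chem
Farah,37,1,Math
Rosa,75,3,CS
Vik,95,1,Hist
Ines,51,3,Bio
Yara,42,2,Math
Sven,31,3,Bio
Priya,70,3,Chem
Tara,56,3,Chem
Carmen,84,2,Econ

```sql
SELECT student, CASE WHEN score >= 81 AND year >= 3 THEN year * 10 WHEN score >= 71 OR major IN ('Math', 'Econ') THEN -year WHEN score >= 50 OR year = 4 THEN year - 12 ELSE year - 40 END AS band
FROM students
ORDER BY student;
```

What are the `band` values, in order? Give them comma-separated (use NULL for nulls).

-2, -1, -9, -39, -9, 40, -3, -37, -9, -1, -2

student=Carmen: score >= 71 OR major IN ('Math', 'Econ') → -2
student=Farah: score >= 71 OR major IN ('Math', 'Econ') → -1
student=Ines: score >= 50 OR year = 4 → -9
student=Lena: ELSE → -39
student=Priya: score >= 50 OR year = 4 → -9
student=Quinn: score >= 81 AND year >= 3 → 40
student=Rosa: score >= 71 OR major IN ('Math', 'Econ') → -3
student=Sven: ELSE → -37
student=Tara: score >= 50 OR year = 4 → -9
student=Vik: score >= 71 OR major IN ('Math', 'Econ') → -1
student=Yara: score >= 71 OR major IN ('Math', 'Econ') → -2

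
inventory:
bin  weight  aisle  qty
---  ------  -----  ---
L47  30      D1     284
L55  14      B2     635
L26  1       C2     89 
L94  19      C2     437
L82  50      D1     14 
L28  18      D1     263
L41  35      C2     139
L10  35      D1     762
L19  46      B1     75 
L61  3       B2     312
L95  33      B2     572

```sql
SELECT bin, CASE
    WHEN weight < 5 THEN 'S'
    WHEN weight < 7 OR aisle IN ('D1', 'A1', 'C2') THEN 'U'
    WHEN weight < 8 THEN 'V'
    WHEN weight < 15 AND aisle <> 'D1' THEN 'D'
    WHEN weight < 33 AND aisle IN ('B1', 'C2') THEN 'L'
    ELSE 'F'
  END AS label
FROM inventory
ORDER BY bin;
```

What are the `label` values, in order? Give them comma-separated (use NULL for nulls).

U, F, S, U, U, U, D, S, U, U, F

bin=L10: weight < 7 OR aisle IN ('D1', 'A1', 'C2') → U
bin=L19: ELSE → F
bin=L26: weight < 5 → S
bin=L28: weight < 7 OR aisle IN ('D1', 'A1', 'C2') → U
bin=L41: weight < 7 OR aisle IN ('D1', 'A1', 'C2') → U
bin=L47: weight < 7 OR aisle IN ('D1', 'A1', 'C2') → U
bin=L55: weight < 15 AND aisle <> 'D1' → D
bin=L61: weight < 5 → S
bin=L82: weight < 7 OR aisle IN ('D1', 'A1', 'C2') → U
bin=L94: weight < 7 OR aisle IN ('D1', 'A1', 'C2') → U
bin=L95: ELSE → F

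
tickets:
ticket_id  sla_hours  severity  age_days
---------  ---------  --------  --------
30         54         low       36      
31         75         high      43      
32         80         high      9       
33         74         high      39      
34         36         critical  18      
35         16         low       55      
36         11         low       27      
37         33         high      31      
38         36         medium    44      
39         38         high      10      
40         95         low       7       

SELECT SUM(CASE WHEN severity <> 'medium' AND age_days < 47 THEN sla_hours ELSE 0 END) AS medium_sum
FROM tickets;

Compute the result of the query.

ticket_id=30: ✓ → 54
ticket_id=31: ✓ → 75
ticket_id=32: ✓ → 80
ticket_id=33: ✓ → 74
ticket_id=34: ✓ → 36
ticket_id=35: ✗
ticket_id=36: ✓ → 11
ticket_id=37: ✓ → 33
ticket_id=38: ✗
ticket_id=39: ✓ → 38
ticket_id=40: ✓ → 95
medium_sum = 54 + 75 + 80 + 74 + 36 + 11 + 33 + 38 + 95 = 496

496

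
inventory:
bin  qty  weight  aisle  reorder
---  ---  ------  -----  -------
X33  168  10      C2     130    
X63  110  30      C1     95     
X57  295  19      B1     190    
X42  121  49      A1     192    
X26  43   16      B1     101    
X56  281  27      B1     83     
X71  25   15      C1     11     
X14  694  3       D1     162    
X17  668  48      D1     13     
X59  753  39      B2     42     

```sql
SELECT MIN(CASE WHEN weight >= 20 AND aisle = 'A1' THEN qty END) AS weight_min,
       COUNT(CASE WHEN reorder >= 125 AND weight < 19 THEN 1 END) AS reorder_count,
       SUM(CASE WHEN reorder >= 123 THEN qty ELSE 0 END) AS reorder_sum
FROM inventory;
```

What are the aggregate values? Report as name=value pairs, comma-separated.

weight_min=121, reorder_count=2, reorder_sum=1278

[weight_min: weight >= 20 AND aisle = 'A1']
bin=X33: ✗
bin=X63: ✗
bin=X57: ✗
bin=X42: ✓ → 121
bin=X26: ✗
bin=X56: ✗
bin=X71: ✗
bin=X14: ✗
bin=X17: ✗
bin=X59: ✗
weight_min = MIN(121) = 121
—
[reorder_count: reorder >= 125 AND weight < 19]
bin=X33: ✓ → 1
bin=X63: ✗
bin=X57: ✗
bin=X42: ✗
bin=X26: ✗
bin=X56: ✗
bin=X71: ✗
bin=X14: ✓ → 1
bin=X17: ✗
bin=X59: ✗
reorder_count = COUNT(1, 1) = 2
—
[reorder_sum: reorder >= 123]
bin=X33: ✓ → 168
bin=X63: ✗
bin=X57: ✓ → 295
bin=X42: ✓ → 121
bin=X26: ✗
bin=X56: ✗
bin=X71: ✗
bin=X14: ✓ → 694
bin=X17: ✗
bin=X59: ✗
reorder_sum = 168 + 295 + 121 + 694 = 1278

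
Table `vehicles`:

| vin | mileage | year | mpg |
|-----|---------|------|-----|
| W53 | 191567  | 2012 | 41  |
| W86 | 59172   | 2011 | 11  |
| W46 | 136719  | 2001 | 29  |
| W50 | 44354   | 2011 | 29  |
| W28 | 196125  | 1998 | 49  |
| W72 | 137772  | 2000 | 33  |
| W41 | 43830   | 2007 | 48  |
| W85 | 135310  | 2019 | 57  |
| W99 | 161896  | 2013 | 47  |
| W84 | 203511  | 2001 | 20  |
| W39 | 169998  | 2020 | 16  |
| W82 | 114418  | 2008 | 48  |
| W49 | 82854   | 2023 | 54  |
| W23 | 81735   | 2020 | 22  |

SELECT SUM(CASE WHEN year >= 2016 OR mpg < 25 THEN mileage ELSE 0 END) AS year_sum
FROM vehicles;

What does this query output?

732580

vin=W53: ✗
vin=W86: ✓ → 59172
vin=W46: ✗
vin=W50: ✗
vin=W28: ✗
vin=W72: ✗
vin=W41: ✗
vin=W85: ✓ → 135310
vin=W99: ✗
vin=W84: ✓ → 203511
vin=W39: ✓ → 169998
vin=W82: ✗
vin=W49: ✓ → 82854
vin=W23: ✓ → 81735
year_sum = 59172 + 135310 + 203511 + 169998 + 82854 + 81735 = 732580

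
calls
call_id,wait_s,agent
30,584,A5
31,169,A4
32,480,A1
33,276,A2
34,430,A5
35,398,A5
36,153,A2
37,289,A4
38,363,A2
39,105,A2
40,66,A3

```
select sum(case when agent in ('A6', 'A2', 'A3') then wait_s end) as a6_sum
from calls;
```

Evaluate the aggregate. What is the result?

963

call_id=30: ✗
call_id=31: ✗
call_id=32: ✗
call_id=33: ✓ → 276
call_id=34: ✗
call_id=35: ✗
call_id=36: ✓ → 153
call_id=37: ✗
call_id=38: ✓ → 363
call_id=39: ✓ → 105
call_id=40: ✓ → 66
a6_sum = 276 + 153 + 363 + 105 + 66 = 963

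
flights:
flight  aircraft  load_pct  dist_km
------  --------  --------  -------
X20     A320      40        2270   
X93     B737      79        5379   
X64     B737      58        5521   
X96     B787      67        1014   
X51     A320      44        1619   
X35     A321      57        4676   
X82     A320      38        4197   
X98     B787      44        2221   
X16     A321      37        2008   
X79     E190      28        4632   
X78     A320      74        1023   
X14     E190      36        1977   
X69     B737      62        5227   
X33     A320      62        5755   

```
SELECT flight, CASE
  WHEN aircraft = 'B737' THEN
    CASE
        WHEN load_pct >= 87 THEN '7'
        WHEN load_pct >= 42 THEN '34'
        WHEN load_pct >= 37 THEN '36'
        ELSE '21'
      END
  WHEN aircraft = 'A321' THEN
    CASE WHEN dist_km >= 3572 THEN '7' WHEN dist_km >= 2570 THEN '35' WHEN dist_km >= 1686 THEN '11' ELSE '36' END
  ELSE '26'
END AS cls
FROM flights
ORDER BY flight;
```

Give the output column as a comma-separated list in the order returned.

26, 11, 26, 26, 7, 26, 34, 34, 26, 26, 26, 34, 26, 26

flight=X14: aircraft='E190' → outer ELSE → 26
flight=X16: aircraft='A321' → inner[dist_km >= 1686] → 11
flight=X20: aircraft='A320' → outer ELSE → 26
flight=X33: aircraft='A320' → outer ELSE → 26
flight=X35: aircraft='A321' → inner[dist_km >= 3572] → 7
flight=X51: aircraft='A320' → outer ELSE → 26
flight=X64: aircraft='B737' → inner[load_pct >= 42] → 34
flight=X69: aircraft='B737' → inner[load_pct >= 42] → 34
flight=X78: aircraft='A320' → outer ELSE → 26
flight=X79: aircraft='E190' → outer ELSE → 26
flight=X82: aircraft='A320' → outer ELSE → 26
flight=X93: aircraft='B737' → inner[load_pct >= 42] → 34
flight=X96: aircraft='B787' → outer ELSE → 26
flight=X98: aircraft='B787' → outer ELSE → 26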